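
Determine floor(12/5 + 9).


12/5 = 2.4
2.4 + 9 = 11.4
floor(11.4) = 11

11


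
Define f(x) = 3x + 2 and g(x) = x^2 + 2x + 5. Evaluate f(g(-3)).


26


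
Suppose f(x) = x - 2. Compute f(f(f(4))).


f(4) = 2
f(2) = 0
f(0) = -2

-2


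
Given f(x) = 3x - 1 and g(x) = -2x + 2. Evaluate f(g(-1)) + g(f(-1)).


f(g(-1)) = 11
g(f(-1)) = 10
Sum = 21

21


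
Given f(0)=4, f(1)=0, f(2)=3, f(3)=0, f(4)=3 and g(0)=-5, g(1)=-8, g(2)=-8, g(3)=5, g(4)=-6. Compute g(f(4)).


f(4) = 3
g(3) = 5

5


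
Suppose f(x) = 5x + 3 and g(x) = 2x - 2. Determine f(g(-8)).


-87


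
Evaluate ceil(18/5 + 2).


18/5 = 3.6
3.6 + 2 = 5.6
ceil(5.6) = 6

6


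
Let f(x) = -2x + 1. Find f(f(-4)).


f(-4) = 9
f(9) = -17

-17


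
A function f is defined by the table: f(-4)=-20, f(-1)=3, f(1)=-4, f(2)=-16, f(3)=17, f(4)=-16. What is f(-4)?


Reading from the table at x = -4

-20


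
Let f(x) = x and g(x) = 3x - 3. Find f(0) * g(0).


f(0) = 0
g(0) = -3
Product = 0

0


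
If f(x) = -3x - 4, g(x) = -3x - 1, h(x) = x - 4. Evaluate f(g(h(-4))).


h(-4) = -8
g(-8) = 23
f(23) = -73

-73


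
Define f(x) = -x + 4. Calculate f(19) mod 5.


f(19) = -15
-15 mod 5 = 0

0


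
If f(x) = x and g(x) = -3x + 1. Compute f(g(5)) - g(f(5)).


f(g(5)) = -14
g(f(5)) = -14
Difference = 0

0


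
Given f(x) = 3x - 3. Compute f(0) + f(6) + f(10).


f(0) = -3
f(6) = 15
f(10) = 27
Sum = 39

39


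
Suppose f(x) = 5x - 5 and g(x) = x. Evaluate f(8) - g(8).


f(8) = 35
g(8) = 8
Difference = 27

27


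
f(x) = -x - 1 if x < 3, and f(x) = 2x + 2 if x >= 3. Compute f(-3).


-3 satisfies x < 3
f(-3) = 2

2


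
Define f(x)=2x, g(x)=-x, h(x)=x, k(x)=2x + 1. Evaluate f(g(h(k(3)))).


k(3) = 7
h(7) = 7
g(7) = -7
f(-7) = -14

-14


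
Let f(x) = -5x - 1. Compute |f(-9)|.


44


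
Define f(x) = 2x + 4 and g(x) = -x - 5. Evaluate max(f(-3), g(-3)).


f(-3) = -2
g(-3) = -2
max = -2

-2


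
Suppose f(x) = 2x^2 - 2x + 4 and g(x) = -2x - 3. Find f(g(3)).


g(3) = -9
f(-9) = 2*(-9)^2 - 2*(-9) + 4 = 184

184


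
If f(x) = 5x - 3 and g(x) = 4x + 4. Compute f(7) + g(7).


f(7) = 32
g(7) = 32
Sum = 64

64


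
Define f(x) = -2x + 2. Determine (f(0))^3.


f(0) = 2
(2)^3 = 8

8


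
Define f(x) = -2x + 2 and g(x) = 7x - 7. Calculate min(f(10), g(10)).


-18


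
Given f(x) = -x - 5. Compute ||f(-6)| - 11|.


f(-6) = 1
|1| = 1
|1 - 11| = 10

10


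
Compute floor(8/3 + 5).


8/3 = 2.6667
2.6667 + 5 = 7.6667
floor(7.6667) = 7

7


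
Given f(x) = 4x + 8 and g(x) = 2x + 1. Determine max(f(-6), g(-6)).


-11


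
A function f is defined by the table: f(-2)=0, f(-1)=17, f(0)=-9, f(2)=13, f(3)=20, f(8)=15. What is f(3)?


Reading from the table at x = 3

20


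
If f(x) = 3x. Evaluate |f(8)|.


24


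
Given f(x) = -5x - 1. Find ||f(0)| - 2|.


f(0) = -1
|-1| = 1
|1 - 2| = 1

1


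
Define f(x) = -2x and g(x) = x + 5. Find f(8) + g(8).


f(8) = -16
g(8) = 13
Sum = -3

-3


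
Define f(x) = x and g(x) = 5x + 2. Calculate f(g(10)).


g(10) = 52
f(52) = 52

52


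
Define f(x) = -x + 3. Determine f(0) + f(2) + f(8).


f(0) = 3
f(2) = 1
f(8) = -5
Sum = -1

-1


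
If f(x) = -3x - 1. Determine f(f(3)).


f(3) = -10
f(-10) = 29

29


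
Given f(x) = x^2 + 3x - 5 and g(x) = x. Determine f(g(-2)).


g(-2) = -2
f(-2) = 1*(-2)^2 + 3*(-2) - 5 = -7

-7


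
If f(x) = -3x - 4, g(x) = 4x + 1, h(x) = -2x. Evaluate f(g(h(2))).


h(2) = -4
g(-4) = -15
f(-15) = 41

41


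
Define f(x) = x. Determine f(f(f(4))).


f(4) = 4
f(4) = 4
f(4) = 4

4


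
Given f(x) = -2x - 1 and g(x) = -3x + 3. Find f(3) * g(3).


f(3) = -7
g(3) = -6
Product = 42

42


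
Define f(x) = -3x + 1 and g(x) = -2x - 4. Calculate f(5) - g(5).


f(5) = -14
g(5) = -14
Difference = 0

0


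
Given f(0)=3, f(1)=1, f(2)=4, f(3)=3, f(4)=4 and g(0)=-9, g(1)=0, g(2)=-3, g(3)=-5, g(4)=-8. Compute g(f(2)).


f(2) = 4
g(4) = -8

-8


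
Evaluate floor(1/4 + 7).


7


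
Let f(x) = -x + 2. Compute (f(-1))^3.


27


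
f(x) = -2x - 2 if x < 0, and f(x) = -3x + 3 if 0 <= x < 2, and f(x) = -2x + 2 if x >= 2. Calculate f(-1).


0


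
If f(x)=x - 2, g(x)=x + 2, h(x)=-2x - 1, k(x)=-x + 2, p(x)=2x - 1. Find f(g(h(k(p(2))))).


1


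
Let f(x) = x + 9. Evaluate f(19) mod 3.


f(19) = 28
28 mod 3 = 1

1


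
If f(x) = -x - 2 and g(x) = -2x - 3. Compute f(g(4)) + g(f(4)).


f(g(4)) = 9
g(f(4)) = 9
Sum = 18

18


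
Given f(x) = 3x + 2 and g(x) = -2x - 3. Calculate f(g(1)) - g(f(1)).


0


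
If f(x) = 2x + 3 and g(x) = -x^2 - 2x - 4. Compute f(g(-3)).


-11


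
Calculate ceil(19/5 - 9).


-5


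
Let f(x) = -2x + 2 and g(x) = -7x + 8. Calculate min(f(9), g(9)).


-55


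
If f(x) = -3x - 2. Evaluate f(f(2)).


f(2) = -8
f(-8) = 22

22


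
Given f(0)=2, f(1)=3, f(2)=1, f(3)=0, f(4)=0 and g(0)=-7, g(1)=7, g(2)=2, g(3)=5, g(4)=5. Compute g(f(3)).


-7


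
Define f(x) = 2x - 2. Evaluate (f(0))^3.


f(0) = -2
(-2)^3 = -8

-8


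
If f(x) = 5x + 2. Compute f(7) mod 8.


f(7) = 37
37 mod 8 = 5

5


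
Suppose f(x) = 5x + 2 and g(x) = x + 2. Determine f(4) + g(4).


f(4) = 22
g(4) = 6
Sum = 28

28


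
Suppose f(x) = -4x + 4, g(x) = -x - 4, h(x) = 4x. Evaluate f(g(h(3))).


h(3) = 12
g(12) = -16
f(-16) = 68

68


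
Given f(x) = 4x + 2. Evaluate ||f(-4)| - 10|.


f(-4) = -14
|-14| = 14
|14 - 10| = 4

4


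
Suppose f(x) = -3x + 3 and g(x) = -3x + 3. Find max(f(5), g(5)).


-12


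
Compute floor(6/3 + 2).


4


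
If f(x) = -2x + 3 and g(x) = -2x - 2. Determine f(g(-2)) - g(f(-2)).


f(g(-2)) = -1
g(f(-2)) = -16
Difference = 15

15


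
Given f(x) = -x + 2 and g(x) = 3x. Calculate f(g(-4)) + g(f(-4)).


32


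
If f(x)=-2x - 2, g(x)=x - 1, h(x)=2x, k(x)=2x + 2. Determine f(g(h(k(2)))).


k(2) = 6
h(6) = 12
g(12) = 11
f(11) = -24

-24


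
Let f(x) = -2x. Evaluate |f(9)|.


f(9) = -18
|-18| = 18

18


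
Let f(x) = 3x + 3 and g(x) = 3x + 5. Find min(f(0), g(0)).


3


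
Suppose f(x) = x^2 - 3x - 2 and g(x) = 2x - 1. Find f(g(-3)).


g(-3) = -7
f(-7) = 1*(-7)^2 - 3*(-7) - 2 = 68

68


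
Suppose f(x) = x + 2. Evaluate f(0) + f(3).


f(0) = 2
f(3) = 5
Sum = 7

7


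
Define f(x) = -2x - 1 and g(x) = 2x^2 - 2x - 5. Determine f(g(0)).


g(0) = -5
f(-5) = 9

9


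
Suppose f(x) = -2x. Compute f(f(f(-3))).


f(-3) = 6
f(6) = -12
f(-12) = 24

24


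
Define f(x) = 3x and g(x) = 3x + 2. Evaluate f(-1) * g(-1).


f(-1) = -3
g(-1) = -1
Product = 3

3


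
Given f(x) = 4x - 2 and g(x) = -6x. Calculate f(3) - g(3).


f(3) = 10
g(3) = -18
Difference = 28

28


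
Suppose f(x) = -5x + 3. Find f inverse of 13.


Solve -5x + 3 = 13
x = (13 - 3) / (-5) = -2

-2


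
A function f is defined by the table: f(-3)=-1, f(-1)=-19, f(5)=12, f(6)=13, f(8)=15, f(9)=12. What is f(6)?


13


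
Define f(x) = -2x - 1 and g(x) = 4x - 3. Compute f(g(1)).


g(1) = 1
f(1) = -3

-3


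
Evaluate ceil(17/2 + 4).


13


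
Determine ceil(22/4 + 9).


22/4 = 5.5
5.5 + 9 = 14.5
ceil(14.5) = 15

15


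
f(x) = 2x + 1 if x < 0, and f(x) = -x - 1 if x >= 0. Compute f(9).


9 satisfies x >= 0
f(9) = -10

-10


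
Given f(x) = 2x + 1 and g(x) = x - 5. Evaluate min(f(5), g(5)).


f(5) = 11
g(5) = 0
min = 0

0


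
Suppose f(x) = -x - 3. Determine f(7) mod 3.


f(7) = -10
-10 mod 3 = 2

2


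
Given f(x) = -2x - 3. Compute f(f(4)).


19


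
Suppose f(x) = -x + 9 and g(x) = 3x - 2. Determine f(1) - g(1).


f(1) = 8
g(1) = 1
Difference = 7

7


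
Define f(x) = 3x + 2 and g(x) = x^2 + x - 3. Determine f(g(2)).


g(2) = 3
f(3) = 11

11


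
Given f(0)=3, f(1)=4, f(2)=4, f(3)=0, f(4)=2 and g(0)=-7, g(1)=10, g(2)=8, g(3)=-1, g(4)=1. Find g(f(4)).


f(4) = 2
g(2) = 8

8


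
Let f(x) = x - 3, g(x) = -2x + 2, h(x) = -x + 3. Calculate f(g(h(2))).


h(2) = 1
g(1) = 0
f(0) = -3

-3


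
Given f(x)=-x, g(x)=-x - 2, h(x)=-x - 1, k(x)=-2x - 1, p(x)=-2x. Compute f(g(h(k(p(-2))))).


p(-2) = 4
k(4) = -9
h(-9) = 8
g(8) = -10
f(-10) = 10

10


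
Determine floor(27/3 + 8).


27/3 = 9
9 + 8 = 17
floor(17) = 17

17


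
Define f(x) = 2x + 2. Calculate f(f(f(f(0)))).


f(0) = 2
f(2) = 6
f(6) = 14
f(14) = 30

30


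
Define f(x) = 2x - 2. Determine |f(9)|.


f(9) = 16
|16| = 16

16


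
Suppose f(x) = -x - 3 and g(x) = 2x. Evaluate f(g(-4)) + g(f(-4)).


f(g(-4)) = 5
g(f(-4)) = 2
Sum = 7

7


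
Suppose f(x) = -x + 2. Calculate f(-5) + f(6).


f(-5) = 7
f(6) = -4
Sum = 3

3


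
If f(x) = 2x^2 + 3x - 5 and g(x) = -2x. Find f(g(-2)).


g(-2) = 4
f(4) = 2*(4)^2 + 3*(4) - 5 = 39

39


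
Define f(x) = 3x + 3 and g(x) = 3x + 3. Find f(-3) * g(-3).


f(-3) = -6
g(-3) = -6
Product = 36

36


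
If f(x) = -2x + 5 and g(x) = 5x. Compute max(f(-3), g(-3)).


f(-3) = 11
g(-3) = -15
max = 11

11


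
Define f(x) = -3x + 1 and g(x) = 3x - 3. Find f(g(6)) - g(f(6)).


10


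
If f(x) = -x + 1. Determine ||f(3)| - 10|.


f(3) = -2
|-2| = 2
|2 - 10| = 8

8


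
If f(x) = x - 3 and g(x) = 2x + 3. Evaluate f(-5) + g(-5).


f(-5) = -8
g(-5) = -7
Sum = -15

-15


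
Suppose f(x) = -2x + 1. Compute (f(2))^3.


f(2) = -3
(-3)^3 = -27

-27


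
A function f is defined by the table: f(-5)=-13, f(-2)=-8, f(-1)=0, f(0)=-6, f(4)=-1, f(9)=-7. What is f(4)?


-1


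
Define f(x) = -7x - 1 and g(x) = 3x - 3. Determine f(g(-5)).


g(-5) = -18
f(-18) = 125

125


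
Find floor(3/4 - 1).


3/4 = 0.75
0.75 - 1 = -0.25
floor(-0.25) = -1

-1


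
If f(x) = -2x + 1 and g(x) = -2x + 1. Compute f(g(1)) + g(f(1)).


6


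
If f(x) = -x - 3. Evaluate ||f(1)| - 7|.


3


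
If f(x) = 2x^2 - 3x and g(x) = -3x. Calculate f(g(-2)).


54


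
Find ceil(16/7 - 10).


16/7 = 2.2857
2.2857 - 10 = -7.7143
ceil(-7.7143) = -7

-7


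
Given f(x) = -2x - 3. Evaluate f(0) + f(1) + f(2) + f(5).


f(0) = -3
f(1) = -5
f(2) = -7
f(5) = -13
Sum = -28

-28


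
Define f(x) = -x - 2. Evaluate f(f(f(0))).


f(0) = -2
f(-2) = 0
f(0) = -2

-2


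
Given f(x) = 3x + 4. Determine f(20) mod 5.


f(20) = 64
64 mod 5 = 4

4


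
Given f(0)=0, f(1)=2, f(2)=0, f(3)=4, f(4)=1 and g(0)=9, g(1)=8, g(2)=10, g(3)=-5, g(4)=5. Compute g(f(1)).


10


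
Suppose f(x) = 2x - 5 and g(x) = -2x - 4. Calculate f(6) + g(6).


f(6) = 7
g(6) = -16
Sum = -9

-9


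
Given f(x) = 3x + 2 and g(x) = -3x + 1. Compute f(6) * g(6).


f(6) = 20
g(6) = -17
Product = -340

-340


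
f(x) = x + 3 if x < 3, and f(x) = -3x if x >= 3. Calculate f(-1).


-1 satisfies x < 3
f(-1) = 2

2


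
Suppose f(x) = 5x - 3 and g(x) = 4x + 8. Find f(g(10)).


g(10) = 48
f(48) = 237

237


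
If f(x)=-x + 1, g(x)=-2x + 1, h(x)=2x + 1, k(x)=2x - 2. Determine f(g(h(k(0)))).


-6


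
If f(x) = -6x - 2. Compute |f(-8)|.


f(-8) = 46
|46| = 46

46


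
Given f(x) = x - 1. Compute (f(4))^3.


f(4) = 3
(3)^3 = 27

27


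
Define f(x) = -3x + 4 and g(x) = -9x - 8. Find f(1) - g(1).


f(1) = 1
g(1) = -17
Difference = 18

18


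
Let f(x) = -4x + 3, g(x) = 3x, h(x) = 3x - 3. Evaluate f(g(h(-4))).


h(-4) = -15
g(-15) = -45
f(-45) = 183

183


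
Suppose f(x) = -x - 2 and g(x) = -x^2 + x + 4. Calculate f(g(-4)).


g(-4) = -16
f(-16) = 14

14


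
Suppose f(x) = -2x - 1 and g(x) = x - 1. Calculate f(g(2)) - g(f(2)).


f(g(2)) = -3
g(f(2)) = -6
Difference = 3

3


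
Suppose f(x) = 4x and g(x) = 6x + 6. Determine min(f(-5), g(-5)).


f(-5) = -20
g(-5) = -24
min = -24

-24


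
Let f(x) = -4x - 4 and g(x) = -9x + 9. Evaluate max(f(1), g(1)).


f(1) = -8
g(1) = 0
max = 0

0


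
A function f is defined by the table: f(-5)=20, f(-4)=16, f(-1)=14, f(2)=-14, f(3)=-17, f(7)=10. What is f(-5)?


Reading from the table at x = -5

20


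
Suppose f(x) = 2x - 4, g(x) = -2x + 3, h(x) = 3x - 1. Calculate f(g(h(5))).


h(5) = 14
g(14) = -25
f(-25) = -54

-54


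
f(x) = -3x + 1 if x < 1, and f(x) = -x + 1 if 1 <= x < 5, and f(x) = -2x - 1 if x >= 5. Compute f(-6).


-6 satisfies x < 1
f(-6) = 19

19


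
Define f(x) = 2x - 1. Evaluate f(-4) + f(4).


f(-4) = -9
f(4) = 7
Sum = -2

-2


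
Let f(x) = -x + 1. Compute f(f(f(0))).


f(0) = 1
f(1) = 0
f(0) = 1

1


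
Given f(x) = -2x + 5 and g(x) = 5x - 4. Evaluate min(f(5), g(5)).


f(5) = -5
g(5) = 21
min = -5

-5


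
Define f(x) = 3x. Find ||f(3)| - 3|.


6


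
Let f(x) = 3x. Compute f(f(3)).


27


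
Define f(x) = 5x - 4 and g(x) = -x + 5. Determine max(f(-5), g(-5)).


f(-5) = -29
g(-5) = 10
max = 10

10


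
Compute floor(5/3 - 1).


5/3 = 1.6667
1.6667 - 1 = 0.6667
floor(0.6667) = 0

0


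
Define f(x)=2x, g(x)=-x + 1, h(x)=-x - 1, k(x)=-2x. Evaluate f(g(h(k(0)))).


4


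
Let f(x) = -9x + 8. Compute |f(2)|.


10


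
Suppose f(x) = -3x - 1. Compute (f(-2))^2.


f(-2) = 5
(5)^2 = 25

25


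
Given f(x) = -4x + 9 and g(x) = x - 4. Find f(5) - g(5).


-12


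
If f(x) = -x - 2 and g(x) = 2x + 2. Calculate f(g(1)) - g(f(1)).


f(g(1)) = -6
g(f(1)) = -4
Difference = -2

-2


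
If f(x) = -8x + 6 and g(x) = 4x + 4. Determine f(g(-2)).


g(-2) = -4
f(-4) = 38

38


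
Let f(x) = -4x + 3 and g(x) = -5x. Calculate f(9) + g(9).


f(9) = -33
g(9) = -45
Sum = -78

-78


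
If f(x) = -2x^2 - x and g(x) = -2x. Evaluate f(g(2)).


g(2) = -4
f(-4) = (-2)*(-4)^2 - 1*(-4) = -28

-28


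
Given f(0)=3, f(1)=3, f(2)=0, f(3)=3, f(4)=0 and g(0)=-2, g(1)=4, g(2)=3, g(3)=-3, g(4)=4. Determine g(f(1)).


-3


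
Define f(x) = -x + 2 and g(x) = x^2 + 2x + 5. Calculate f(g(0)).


g(0) = 5
f(5) = -3

-3


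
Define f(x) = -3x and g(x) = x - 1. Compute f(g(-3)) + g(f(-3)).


f(g(-3)) = 12
g(f(-3)) = 8
Sum = 20

20


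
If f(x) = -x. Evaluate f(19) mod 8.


f(19) = -19
-19 mod 8 = 5

5


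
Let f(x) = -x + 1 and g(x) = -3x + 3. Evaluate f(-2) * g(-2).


f(-2) = 3
g(-2) = 9
Product = 27

27


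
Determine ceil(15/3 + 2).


15/3 = 5
5 + 2 = 7
ceil(7) = 7

7


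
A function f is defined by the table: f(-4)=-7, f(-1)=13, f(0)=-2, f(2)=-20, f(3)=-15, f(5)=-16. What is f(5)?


Reading from the table at x = 5

-16


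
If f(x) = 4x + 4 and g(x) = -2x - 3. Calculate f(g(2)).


-24


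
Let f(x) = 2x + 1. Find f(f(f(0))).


f(0) = 1
f(1) = 3
f(3) = 7

7


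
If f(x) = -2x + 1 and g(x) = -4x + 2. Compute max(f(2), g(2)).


f(2) = -3
g(2) = -6
max = -3

-3


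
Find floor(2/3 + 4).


2/3 = 0.6667
0.6667 + 4 = 4.6667
floor(4.6667) = 4

4


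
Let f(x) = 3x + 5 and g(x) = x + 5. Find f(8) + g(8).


f(8) = 29
g(8) = 13
Sum = 42

42


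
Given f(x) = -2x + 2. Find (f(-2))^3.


f(-2) = 6
(6)^3 = 216

216


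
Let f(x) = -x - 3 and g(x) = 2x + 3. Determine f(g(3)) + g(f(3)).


f(g(3)) = -12
g(f(3)) = -9
Sum = -21

-21


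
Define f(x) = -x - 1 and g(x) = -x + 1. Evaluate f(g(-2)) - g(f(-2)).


f(g(-2)) = -4
g(f(-2)) = 0
Difference = -4

-4


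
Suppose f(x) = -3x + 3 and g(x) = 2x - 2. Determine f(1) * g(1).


f(1) = 0
g(1) = 0
Product = 0

0


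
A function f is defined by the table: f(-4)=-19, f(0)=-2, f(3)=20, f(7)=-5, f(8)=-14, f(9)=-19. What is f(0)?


-2


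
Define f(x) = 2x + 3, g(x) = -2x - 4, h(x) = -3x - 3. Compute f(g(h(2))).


h(2) = -9
g(-9) = 14
f(14) = 31

31


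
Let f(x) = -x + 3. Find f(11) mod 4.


f(11) = -8
-8 mod 4 = 0

0


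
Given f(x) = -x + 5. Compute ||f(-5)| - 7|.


f(-5) = 10
|10| = 10
|10 - 7| = 3

3


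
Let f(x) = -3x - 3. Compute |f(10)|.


f(10) = -33
|-33| = 33

33


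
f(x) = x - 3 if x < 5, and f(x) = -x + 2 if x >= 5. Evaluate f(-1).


-1 satisfies x < 5
f(-1) = -4

-4


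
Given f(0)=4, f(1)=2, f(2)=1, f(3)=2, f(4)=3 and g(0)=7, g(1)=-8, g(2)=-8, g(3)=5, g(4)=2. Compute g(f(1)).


f(1) = 2
g(2) = -8

-8


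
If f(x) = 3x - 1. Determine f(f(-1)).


f(-1) = -4
f(-4) = -13

-13


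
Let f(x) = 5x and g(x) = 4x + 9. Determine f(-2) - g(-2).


f(-2) = -10
g(-2) = 1
Difference = -11

-11


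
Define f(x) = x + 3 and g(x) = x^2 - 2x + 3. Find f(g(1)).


g(1) = 2
f(2) = 5

5


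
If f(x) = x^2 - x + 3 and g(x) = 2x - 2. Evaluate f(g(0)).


g(0) = -2
f(-2) = 1*(-2)^2 - 1*(-2) + 3 = 9

9


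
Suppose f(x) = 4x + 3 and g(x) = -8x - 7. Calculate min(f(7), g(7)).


f(7) = 31
g(7) = -63
min = -63

-63


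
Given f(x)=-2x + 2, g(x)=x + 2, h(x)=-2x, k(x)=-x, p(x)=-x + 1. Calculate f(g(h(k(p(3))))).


6


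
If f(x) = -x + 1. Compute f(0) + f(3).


f(0) = 1
f(3) = -2
Sum = -1

-1


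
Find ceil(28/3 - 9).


28/3 = 9.3333
9.3333 - 9 = 0.3333
ceil(0.3333) = 1

1


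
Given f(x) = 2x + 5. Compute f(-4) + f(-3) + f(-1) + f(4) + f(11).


f(-4) = -3
f(-3) = -1
f(-1) = 3
f(4) = 13
f(11) = 27
Sum = 39

39


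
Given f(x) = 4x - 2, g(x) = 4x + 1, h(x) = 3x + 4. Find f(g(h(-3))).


-78


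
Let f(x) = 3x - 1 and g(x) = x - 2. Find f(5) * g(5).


f(5) = 14
g(5) = 3
Product = 42

42


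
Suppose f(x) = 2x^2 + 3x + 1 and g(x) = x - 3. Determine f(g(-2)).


g(-2) = -5
f(-5) = 2*(-5)^2 + 3*(-5) + 1 = 36

36


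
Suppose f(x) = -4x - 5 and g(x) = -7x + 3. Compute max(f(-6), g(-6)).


f(-6) = 19
g(-6) = 45
max = 45

45


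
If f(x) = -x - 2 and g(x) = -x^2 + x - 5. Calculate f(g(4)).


g(4) = -17
f(-17) = 15

15


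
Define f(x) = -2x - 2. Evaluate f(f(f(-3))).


18


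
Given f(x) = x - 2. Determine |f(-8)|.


f(-8) = -10
|-10| = 10

10


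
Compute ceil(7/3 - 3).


7/3 = 2.3333
2.3333 - 3 = -0.6667
ceil(-0.6667) = 0

0


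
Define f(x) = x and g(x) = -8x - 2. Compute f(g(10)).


g(10) = -82
f(-82) = -82

-82


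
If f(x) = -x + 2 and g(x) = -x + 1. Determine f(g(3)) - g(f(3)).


f(g(3)) = 4
g(f(3)) = 2
Difference = 2

2


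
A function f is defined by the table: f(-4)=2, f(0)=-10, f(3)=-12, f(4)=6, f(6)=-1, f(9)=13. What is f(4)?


6


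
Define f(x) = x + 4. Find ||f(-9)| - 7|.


2


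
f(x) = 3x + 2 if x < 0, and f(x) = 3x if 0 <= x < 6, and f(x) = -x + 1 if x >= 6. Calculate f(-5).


-5 satisfies x < 0
f(-5) = -13

-13


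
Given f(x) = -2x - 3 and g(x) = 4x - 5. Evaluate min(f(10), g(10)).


f(10) = -23
g(10) = 35
min = -23

-23


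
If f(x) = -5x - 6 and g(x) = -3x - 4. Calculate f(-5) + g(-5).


f(-5) = 19
g(-5) = 11
Sum = 30

30


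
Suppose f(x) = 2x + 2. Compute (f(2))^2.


f(2) = 6
(6)^2 = 36

36


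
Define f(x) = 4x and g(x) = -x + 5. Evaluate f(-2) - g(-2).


f(-2) = -8
g(-2) = 7
Difference = -15

-15


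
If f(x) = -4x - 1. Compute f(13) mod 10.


f(13) = -53
-53 mod 10 = 7

7


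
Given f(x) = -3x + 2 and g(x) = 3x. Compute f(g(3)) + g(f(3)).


f(g(3)) = -25
g(f(3)) = -21
Sum = -46

-46


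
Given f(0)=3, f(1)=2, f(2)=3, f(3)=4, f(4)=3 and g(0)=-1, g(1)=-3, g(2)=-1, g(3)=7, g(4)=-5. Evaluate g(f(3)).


f(3) = 4
g(4) = -5

-5


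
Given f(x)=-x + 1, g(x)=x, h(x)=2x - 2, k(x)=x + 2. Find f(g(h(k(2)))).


k(2) = 4
h(4) = 6
g(6) = 6
f(6) = -5

-5


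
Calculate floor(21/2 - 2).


21/2 = 10.5
10.5 - 2 = 8.5
floor(8.5) = 8

8


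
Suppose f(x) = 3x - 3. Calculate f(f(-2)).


f(-2) = -9
f(-9) = -30

-30


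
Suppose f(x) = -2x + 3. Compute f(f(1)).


f(1) = 1
f(1) = 1

1


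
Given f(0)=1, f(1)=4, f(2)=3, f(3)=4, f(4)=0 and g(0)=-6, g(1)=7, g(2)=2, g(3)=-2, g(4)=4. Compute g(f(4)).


f(4) = 0
g(0) = -6

-6


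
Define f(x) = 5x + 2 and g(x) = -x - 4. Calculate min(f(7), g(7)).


f(7) = 37
g(7) = -11
min = -11

-11


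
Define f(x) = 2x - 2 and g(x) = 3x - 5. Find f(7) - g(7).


f(7) = 12
g(7) = 16
Difference = -4

-4


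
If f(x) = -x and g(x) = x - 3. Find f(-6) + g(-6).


-3


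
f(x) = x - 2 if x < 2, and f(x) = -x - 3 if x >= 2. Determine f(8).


8 satisfies x >= 2
f(8) = -11

-11


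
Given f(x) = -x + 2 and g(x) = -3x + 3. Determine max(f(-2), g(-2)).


f(-2) = 4
g(-2) = 9
max = 9

9


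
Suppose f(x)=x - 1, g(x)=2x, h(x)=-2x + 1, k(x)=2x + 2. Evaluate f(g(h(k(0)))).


-7


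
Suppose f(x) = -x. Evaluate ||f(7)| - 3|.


f(7) = -7
|-7| = 7
|7 - 3| = 4

4


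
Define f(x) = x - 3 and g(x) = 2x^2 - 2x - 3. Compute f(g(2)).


-2


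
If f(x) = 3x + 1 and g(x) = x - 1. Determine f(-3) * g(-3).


f(-3) = -8
g(-3) = -4
Product = 32

32


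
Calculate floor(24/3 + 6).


24/3 = 8
8 + 6 = 14
floor(14) = 14

14


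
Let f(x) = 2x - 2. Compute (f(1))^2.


0


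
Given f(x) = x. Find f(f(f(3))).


3


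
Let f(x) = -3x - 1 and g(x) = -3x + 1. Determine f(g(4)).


g(4) = -11
f(-11) = 32

32


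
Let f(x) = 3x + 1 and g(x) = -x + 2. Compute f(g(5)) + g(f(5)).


f(g(5)) = -8
g(f(5)) = -14
Sum = -22

-22


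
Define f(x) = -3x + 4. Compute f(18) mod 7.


f(18) = -50
-50 mod 7 = 6

6


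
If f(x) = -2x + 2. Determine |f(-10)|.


f(-10) = 22
|22| = 22

22


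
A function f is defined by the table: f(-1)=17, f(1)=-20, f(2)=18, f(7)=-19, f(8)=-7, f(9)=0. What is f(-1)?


Reading from the table at x = -1

17


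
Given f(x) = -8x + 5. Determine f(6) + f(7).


f(6) = -43
f(7) = -51
Sum = -94

-94


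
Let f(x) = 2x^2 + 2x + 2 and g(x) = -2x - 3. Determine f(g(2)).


g(2) = -7
f(-7) = 2*(-7)^2 + 2*(-7) + 2 = 86

86


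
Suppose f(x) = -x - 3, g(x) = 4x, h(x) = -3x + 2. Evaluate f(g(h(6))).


h(6) = -16
g(-16) = -64
f(-64) = 61

61


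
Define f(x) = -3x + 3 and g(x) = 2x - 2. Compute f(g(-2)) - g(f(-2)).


f(g(-2)) = 21
g(f(-2)) = 16
Difference = 5

5


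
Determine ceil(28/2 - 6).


8


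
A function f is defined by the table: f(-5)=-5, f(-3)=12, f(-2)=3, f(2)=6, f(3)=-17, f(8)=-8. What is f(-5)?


-5


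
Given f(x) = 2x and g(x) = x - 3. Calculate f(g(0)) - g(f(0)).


f(g(0)) = -6
g(f(0)) = -3
Difference = -3

-3


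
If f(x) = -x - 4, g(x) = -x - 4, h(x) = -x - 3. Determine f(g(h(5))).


-8


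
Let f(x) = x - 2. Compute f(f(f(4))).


f(4) = 2
f(2) = 0
f(0) = -2

-2


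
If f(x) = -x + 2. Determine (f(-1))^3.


f(-1) = 3
(3)^3 = 27

27


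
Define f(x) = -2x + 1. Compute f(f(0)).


f(0) = 1
f(1) = -1

-1


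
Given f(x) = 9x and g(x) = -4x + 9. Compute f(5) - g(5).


f(5) = 45
g(5) = -11
Difference = 56

56


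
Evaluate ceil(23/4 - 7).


23/4 = 5.75
5.75 - 7 = -1.25
ceil(-1.25) = -1

-1


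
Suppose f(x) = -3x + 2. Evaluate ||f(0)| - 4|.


f(0) = 2
|2| = 2
|2 - 4| = 2

2


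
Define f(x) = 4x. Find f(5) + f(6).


f(5) = 20
f(6) = 24
Sum = 44

44


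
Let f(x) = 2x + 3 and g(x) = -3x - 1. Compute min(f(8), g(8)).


f(8) = 19
g(8) = -25
min = -25

-25


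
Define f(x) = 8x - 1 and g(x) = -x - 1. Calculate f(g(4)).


g(4) = -5
f(-5) = -41

-41


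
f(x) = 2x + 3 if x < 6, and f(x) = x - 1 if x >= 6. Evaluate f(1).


1 satisfies x < 6
f(1) = 5

5


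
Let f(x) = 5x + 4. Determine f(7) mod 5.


4


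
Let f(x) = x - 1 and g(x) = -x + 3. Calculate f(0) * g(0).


-3


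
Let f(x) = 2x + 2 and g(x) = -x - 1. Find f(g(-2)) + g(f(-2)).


f(g(-2)) = 4
g(f(-2)) = 1
Sum = 5

5


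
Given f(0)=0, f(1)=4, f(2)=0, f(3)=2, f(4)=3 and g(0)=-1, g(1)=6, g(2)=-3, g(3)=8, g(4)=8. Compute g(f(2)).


f(2) = 0
g(0) = -1

-1


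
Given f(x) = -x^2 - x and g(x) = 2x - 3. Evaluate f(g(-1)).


g(-1) = -5
f(-5) = (-1)*(-5)^2 - 1*(-5) = -20

-20


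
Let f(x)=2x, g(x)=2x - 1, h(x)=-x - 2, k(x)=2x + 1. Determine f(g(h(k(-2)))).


k(-2) = -3
h(-3) = 1
g(1) = 1
f(1) = 2

2


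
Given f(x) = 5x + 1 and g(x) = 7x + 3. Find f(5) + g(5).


f(5) = 26
g(5) = 38
Sum = 64

64


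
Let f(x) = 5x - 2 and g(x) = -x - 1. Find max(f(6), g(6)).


f(6) = 28
g(6) = -7
max = 28

28


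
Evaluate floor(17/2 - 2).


17/2 = 8.5
8.5 - 2 = 6.5
floor(6.5) = 6

6


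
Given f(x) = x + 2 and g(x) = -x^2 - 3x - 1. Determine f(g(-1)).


g(-1) = 1
f(1) = 3

3


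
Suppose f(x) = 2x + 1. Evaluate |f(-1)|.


f(-1) = -1
|-1| = 1

1


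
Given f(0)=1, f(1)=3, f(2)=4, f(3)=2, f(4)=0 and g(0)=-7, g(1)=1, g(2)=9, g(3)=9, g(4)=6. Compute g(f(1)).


9


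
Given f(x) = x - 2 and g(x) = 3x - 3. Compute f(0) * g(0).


6


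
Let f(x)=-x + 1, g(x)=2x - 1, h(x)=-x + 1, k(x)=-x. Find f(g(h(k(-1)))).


k(-1) = 1
h(1) = 0
g(0) = -1
f(-1) = 2

2


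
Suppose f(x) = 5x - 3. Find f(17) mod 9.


f(17) = 82
82 mod 9 = 1

1


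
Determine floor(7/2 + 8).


7/2 = 3.5
3.5 + 8 = 11.5
floor(11.5) = 11

11


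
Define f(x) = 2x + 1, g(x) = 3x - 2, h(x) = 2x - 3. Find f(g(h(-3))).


h(-3) = -9
g(-9) = -29
f(-29) = -57

-57


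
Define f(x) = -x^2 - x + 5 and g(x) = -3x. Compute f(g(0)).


g(0) = 0
f(0) = (-1)*(0)^2 - 1*(0) + 5 = 5

5


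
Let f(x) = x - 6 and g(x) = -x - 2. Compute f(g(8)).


g(8) = -10
f(-10) = -16

-16


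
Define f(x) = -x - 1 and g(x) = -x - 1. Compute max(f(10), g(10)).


-11


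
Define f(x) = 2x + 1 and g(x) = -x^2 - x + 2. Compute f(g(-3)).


g(-3) = -4
f(-4) = -7

-7


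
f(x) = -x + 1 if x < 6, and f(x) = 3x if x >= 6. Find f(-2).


3


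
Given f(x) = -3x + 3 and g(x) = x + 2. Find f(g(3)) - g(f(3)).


f(g(3)) = -12
g(f(3)) = -4
Difference = -8

-8


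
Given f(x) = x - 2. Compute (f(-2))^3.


f(-2) = -4
(-4)^3 = -64

-64


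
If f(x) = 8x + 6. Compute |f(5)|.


f(5) = 46
|46| = 46

46


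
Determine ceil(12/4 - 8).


12/4 = 3
3 - 8 = -5
ceil(-5) = -5

-5


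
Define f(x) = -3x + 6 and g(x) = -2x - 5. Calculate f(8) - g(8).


f(8) = -18
g(8) = -21
Difference = 3

3


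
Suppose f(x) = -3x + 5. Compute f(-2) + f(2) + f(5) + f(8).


-19


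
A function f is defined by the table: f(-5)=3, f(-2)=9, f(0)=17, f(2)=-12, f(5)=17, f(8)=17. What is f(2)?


Reading from the table at x = 2

-12


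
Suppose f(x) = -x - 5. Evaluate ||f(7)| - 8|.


f(7) = -12
|-12| = 12
|12 - 8| = 4

4


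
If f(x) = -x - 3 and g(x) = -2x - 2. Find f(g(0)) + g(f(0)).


f(g(0)) = -1
g(f(0)) = 4
Sum = 3

3


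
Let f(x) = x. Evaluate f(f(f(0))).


f(0) = 0
f(0) = 0
f(0) = 0

0


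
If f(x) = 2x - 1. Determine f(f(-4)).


f(-4) = -9
f(-9) = -19

-19


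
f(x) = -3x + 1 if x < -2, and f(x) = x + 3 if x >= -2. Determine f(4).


7


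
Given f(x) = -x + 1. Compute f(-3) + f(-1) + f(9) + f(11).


f(-3) = 4
f(-1) = 2
f(9) = -8
f(11) = -10
Sum = -12

-12


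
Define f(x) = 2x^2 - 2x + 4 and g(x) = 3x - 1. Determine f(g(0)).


8


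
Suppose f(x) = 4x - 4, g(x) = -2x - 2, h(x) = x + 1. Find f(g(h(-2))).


h(-2) = -1
g(-1) = 0
f(0) = -4

-4


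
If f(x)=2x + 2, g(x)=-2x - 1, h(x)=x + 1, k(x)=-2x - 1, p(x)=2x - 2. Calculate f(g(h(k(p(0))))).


p(0) = -2
k(-2) = 3
h(3) = 4
g(4) = -9
f(-9) = -16

-16


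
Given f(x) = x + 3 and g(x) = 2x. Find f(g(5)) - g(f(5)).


f(g(5)) = 13
g(f(5)) = 16
Difference = -3

-3


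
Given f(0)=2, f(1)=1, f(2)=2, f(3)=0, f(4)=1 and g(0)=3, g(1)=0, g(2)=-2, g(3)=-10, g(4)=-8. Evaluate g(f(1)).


f(1) = 1
g(1) = 0

0


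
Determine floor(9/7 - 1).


0


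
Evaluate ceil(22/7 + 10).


22/7 = 3.1429
3.1429 + 10 = 13.1429
ceil(13.1429) = 14

14


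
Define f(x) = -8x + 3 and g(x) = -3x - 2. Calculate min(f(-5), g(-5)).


f(-5) = 43
g(-5) = 13
min = 13

13


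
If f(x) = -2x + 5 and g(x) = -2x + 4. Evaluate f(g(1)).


g(1) = 2
f(2) = 1

1


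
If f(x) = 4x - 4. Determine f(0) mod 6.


f(0) = -4
-4 mod 6 = 2

2


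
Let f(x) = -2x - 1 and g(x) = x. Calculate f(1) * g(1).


-3


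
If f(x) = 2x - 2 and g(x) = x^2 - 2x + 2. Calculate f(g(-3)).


g(-3) = 17
f(17) = 32

32


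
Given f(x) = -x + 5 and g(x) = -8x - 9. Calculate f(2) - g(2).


28


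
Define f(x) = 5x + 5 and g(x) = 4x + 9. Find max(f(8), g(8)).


f(8) = 45
g(8) = 41
max = 45

45


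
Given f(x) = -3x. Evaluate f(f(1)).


f(1) = -3
f(-3) = 9

9


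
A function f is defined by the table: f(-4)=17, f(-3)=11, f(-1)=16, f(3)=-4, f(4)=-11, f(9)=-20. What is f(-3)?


11


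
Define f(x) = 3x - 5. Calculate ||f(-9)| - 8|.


f(-9) = -32
|-32| = 32
|32 - 8| = 24

24


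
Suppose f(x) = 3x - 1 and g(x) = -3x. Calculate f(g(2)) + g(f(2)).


f(g(2)) = -19
g(f(2)) = -15
Sum = -34

-34


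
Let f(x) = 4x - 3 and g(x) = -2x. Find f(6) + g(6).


f(6) = 21
g(6) = -12
Sum = 9

9


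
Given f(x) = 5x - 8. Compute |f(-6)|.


f(-6) = -38
|-38| = 38

38


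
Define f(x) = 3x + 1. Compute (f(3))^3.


f(3) = 10
(10)^3 = 1000

1000


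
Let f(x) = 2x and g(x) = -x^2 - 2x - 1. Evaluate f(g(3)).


g(3) = -16
f(-16) = -32

-32


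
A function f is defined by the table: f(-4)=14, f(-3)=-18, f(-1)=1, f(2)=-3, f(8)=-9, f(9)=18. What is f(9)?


Reading from the table at x = 9

18


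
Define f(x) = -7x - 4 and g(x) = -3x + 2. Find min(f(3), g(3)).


f(3) = -25
g(3) = -7
min = -25

-25


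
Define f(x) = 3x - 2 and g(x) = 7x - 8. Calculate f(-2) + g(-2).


f(-2) = -8
g(-2) = -22
Sum = -30

-30


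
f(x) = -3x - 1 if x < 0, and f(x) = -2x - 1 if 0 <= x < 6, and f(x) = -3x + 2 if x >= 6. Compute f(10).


10 satisfies x >= 6
f(10) = -28

-28


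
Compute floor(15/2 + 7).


15/2 = 7.5
7.5 + 7 = 14.5
floor(14.5) = 14

14


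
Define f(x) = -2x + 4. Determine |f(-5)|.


f(-5) = 14
|14| = 14

14


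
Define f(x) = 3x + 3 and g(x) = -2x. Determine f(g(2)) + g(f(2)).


f(g(2)) = -9
g(f(2)) = -18
Sum = -27

-27


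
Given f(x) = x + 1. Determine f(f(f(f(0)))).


f(0) = 1
f(1) = 2
f(2) = 3
f(3) = 4

4


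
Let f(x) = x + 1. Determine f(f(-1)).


f(-1) = 0
f(0) = 1

1


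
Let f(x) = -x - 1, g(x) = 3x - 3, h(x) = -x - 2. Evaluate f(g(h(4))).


h(4) = -6
g(-6) = -21
f(-21) = 20

20


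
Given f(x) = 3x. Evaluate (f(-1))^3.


f(-1) = -3
(-3)^3 = -27

-27


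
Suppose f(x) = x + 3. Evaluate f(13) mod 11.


5


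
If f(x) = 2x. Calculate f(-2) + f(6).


f(-2) = -4
f(6) = 12
Sum = 8

8


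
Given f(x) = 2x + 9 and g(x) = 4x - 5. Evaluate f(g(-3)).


g(-3) = -17
f(-17) = -25

-25


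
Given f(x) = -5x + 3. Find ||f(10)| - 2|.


f(10) = -47
|-47| = 47
|47 - 2| = 45

45


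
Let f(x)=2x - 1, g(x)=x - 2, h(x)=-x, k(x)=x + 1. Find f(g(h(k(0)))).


k(0) = 1
h(1) = -1
g(-1) = -3
f(-3) = -7

-7


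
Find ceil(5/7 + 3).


5/7 = 0.7143
0.7143 + 3 = 3.7143
ceil(3.7143) = 4

4


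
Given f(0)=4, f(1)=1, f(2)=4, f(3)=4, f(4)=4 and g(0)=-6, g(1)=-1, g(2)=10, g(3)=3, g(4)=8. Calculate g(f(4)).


f(4) = 4
g(4) = 8

8


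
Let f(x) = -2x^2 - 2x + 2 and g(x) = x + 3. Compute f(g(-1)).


-10


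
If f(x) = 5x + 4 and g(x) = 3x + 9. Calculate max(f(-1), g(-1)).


f(-1) = -1
g(-1) = 6
max = 6

6


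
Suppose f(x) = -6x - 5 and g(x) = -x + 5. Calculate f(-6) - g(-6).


20


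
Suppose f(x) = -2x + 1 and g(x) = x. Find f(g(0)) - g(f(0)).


f(g(0)) = 1
g(f(0)) = 1
Difference = 0

0


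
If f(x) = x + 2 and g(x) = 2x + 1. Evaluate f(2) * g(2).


f(2) = 4
g(2) = 5
Product = 20

20


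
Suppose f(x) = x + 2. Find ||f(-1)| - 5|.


f(-1) = 1
|1| = 1
|1 - 5| = 4

4


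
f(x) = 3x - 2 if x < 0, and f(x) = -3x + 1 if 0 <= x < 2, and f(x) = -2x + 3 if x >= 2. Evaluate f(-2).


-8


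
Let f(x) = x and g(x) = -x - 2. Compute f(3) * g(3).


-15


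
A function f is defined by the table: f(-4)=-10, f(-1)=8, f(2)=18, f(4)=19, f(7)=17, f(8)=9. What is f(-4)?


Reading from the table at x = -4

-10


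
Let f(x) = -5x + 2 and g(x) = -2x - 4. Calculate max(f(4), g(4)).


f(4) = -18
g(4) = -12
max = -12

-12


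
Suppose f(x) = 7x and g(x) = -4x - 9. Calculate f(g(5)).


g(5) = -29
f(-29) = -203

-203


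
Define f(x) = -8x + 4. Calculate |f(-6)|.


52


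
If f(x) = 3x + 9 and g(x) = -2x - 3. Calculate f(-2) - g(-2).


2


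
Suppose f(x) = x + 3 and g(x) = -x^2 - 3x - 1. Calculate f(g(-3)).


g(-3) = -1
f(-1) = 2

2


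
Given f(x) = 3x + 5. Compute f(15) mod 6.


f(15) = 50
50 mod 6 = 2

2


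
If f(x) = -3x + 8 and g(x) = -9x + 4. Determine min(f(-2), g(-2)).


f(-2) = 14
g(-2) = 22
min = 14

14


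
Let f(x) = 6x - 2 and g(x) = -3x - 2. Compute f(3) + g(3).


5


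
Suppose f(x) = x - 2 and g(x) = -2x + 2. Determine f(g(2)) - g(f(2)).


f(g(2)) = -4
g(f(2)) = 2
Difference = -6

-6


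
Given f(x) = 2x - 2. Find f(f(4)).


f(4) = 6
f(6) = 10

10


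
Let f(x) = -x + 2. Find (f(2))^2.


f(2) = 0
(0)^2 = 0

0


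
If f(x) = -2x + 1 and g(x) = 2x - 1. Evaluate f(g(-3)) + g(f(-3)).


f(g(-3)) = 15
g(f(-3)) = 13
Sum = 28

28


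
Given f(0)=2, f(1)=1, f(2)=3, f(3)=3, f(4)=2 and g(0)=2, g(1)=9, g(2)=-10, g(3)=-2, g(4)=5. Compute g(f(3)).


f(3) = 3
g(3) = -2

-2


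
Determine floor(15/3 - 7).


15/3 = 5
5 - 7 = -2
floor(-2) = -2

-2


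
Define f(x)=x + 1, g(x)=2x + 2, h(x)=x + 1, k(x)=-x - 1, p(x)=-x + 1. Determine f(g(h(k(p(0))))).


p(0) = 1
k(1) = -2
h(-2) = -1
g(-1) = 0
f(0) = 1

1


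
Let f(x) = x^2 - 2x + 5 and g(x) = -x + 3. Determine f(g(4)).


g(4) = -1
f(-1) = 1*(-1)^2 - 2*(-1) + 5 = 8

8


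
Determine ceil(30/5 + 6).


12


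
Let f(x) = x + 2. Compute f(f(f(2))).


f(2) = 4
f(4) = 6
f(6) = 8

8


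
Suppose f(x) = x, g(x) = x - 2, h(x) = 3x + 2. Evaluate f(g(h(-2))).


h(-2) = -4
g(-4) = -6
f(-6) = -6

-6


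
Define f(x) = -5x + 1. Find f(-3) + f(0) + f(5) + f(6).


f(-3) = 16
f(0) = 1
f(5) = -24
f(6) = -29
Sum = -36

-36


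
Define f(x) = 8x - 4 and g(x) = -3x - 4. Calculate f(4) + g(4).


f(4) = 28
g(4) = -16
Sum = 12

12


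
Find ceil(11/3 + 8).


12


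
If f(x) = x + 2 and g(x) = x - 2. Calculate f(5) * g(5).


f(5) = 7
g(5) = 3
Product = 21

21


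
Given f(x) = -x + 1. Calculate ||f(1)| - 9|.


f(1) = 0
|0| = 0
|0 - 9| = 9

9


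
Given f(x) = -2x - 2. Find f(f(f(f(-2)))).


f(-2) = 2
f(2) = -6
f(-6) = 10
f(10) = -22

-22


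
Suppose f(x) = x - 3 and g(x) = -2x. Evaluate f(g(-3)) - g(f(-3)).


f(g(-3)) = 3
g(f(-3)) = 12
Difference = -9

-9


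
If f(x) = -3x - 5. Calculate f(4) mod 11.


f(4) = -17
-17 mod 11 = 5

5


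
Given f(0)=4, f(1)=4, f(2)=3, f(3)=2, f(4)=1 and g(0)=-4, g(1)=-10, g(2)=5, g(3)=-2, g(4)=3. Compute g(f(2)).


-2


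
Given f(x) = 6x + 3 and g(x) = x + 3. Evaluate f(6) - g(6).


f(6) = 39
g(6) = 9
Difference = 30

30


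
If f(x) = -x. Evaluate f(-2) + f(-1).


f(-2) = 2
f(-1) = 1
Sum = 3

3


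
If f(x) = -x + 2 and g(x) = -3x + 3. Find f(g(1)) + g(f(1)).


f(g(1)) = 2
g(f(1)) = 0
Sum = 2

2


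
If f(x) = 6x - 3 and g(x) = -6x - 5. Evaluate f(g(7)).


g(7) = -47
f(-47) = -285

-285


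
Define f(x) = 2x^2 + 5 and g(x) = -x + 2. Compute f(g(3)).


g(3) = -1
f(-1) = 2*(-1)^2 + 5 = 7

7


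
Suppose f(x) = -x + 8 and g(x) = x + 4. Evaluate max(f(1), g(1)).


f(1) = 7
g(1) = 5
max = 7

7


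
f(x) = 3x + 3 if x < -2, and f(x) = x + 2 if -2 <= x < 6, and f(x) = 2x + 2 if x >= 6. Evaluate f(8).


8 satisfies x >= 6
f(8) = 18

18


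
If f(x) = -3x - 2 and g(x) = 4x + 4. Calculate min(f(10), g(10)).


f(10) = -32
g(10) = 44
min = -32

-32


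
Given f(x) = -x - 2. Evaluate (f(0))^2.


f(0) = -2
(-2)^2 = 4

4


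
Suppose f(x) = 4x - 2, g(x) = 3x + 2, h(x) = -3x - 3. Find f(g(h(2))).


-102


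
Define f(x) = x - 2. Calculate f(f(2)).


-2


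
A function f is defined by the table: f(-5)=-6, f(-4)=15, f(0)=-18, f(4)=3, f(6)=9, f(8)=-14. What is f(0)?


Reading from the table at x = 0

-18


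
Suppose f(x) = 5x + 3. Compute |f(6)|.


33


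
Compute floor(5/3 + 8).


5/3 = 1.6667
1.6667 + 8 = 9.6667
floor(9.6667) = 9

9


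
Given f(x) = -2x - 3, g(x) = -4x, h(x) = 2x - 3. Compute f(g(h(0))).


h(0) = -3
g(-3) = 12
f(12) = -27

-27


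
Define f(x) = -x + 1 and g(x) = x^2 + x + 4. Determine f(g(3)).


g(3) = 16
f(16) = -15

-15


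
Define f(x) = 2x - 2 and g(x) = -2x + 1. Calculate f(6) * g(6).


f(6) = 10
g(6) = -11
Product = -110

-110


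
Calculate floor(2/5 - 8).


2/5 = 0.4
0.4 - 8 = -7.6
floor(-7.6) = -8

-8


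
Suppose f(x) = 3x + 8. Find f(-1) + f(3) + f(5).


f(-1) = 5
f(3) = 17
f(5) = 23
Sum = 45

45


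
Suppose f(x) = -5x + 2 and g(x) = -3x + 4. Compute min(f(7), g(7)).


f(7) = -33
g(7) = -17
min = -33

-33


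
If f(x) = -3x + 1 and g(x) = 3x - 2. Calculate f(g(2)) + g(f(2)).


-28


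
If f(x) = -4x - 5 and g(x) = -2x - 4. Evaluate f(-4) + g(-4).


f(-4) = 11
g(-4) = 4
Sum = 15

15


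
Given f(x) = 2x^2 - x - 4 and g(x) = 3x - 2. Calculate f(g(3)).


87


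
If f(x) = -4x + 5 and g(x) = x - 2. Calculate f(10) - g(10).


f(10) = -35
g(10) = 8
Difference = -43

-43


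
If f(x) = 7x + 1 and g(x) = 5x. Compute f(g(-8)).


g(-8) = -40
f(-40) = -279

-279


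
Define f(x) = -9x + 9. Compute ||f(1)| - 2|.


f(1) = 0
|0| = 0
|0 - 2| = 2

2


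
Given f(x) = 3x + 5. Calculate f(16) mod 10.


f(16) = 53
53 mod 10 = 3

3


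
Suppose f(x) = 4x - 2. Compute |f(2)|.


f(2) = 6
|6| = 6

6


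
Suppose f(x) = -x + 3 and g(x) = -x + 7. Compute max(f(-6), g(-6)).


f(-6) = 9
g(-6) = 13
max = 13

13


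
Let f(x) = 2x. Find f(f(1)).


f(1) = 2
f(2) = 4

4


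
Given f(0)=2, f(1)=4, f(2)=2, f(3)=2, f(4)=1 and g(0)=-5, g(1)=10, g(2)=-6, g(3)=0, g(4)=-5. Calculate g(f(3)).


f(3) = 2
g(2) = -6

-6


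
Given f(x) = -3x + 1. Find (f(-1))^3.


f(-1) = 4
(4)^3 = 64

64


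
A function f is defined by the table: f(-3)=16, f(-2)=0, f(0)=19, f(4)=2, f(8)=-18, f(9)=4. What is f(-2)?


Reading from the table at x = -2

0


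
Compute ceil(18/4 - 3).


2


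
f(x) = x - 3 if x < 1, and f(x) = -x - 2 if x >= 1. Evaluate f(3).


3 satisfies x >= 1
f(3) = -5

-5


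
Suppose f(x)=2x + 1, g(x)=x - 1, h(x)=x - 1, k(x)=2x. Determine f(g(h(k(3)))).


k(3) = 6
h(6) = 5
g(5) = 4
f(4) = 9

9


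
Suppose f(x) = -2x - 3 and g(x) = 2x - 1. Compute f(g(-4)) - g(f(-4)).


f(g(-4)) = 15
g(f(-4)) = 9
Difference = 6

6


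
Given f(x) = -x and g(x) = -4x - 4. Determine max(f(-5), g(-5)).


f(-5) = 5
g(-5) = 16
max = 16

16


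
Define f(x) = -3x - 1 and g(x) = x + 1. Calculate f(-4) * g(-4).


f(-4) = 11
g(-4) = -3
Product = -33

-33


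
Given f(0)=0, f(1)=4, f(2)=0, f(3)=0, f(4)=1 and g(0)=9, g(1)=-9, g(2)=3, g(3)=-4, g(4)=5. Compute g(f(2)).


f(2) = 0
g(0) = 9

9
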